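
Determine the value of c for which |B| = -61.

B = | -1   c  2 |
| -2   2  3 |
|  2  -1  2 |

-5

Expanding along the row containing c, det(B) is linear in c: det(B) = (10)·c + (-11).
Set (10)·c + (-11) = -61  ⇒  (10)·c = -50  ⇒  c = -5.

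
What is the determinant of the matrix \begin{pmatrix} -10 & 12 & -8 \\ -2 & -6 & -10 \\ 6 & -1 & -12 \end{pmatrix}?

The determinant is -1932.

Expand along row 1:
  + (-10) · |-6 -10; -1 -12| = (-10)·(72 − 10) = -620
  − 12 · |-2 -10; 6 -12| = −12·(24 − (-60)) = -1008
  + (-8) · |-2 -6; 6 -1| = (-8)·(2 − (-36)) = -304
Sum: (-620) + (-1008) + (-304) = -1932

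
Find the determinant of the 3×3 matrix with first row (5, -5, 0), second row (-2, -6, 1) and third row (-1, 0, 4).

Expand along row 1:
  + 5 · |-6 1; 0 4| = 5·(-24 − 0) = -120
  − (-5) · |-2 1; -1 4| = −(-5)·(-8 − (-1)) = -35
Sum: (-120) + (-35) = -155

-155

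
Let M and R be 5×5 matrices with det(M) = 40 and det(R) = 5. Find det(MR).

det(MR) = 200

det(MR) = det(M)·det(R) = (40)·(5) = 200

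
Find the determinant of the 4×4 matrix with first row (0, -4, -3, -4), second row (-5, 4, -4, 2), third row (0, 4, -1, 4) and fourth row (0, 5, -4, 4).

-80

Expand along column 1 (it has 3 zeros):
  − (-5) · M_21   where M_21 = det([-4 -3 -4; 4 -1 4; 5 -4 4]) = -16
det = (-1)·(-5)·(-16) = -80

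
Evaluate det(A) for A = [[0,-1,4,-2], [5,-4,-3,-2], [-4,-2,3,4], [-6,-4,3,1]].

det(A) = 655

Expand along row 1 (it has 1 zero):
  − (-1) · M_12   where M_12 = det([5 -3 -2; -4 3 4; -6 3 1]) = 3
  + (4) · M_13   where M_13 = det([5 -4 -2; -4 -2 4; -6 -4 1]) = 142
  − (-2) · M_14   where M_14 = det([5 -4 -3; -4 -2 3; -6 -4 3]) = 42
det = (-1)·(-1)·(3) + (+1)·(4)·(142) + (-1)·(-2)·(42) = 655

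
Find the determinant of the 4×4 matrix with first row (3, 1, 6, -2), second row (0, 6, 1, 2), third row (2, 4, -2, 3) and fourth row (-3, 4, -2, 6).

The determinant is -459.

Expand along row 2 (it has 1 zero):
  + (6) · M_22   where M_22 = det([3 6 -2; 2 -2 3; -3 -2 6]) = -124
  − (1) · M_23   where M_23 = det([3 1 -2; 2 4 3; -3 4 6]) = -25
  + (2) · M_24   where M_24 = det([3 1 6; 2 4 -2; -3 4 -2]) = 130
det = (+1)·(6)·(-124) + (-1)·(1)·(-25) + (+1)·(2)·(130) = -459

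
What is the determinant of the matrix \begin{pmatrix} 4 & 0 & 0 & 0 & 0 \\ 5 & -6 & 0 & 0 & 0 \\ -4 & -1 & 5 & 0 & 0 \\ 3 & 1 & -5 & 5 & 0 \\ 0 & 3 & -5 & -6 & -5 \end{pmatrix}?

The matrix is lower triangular, so the determinant is the product of the diagonal entries:
det = (4) · (-6) · (5) · (5) · (-5) = 3000

3000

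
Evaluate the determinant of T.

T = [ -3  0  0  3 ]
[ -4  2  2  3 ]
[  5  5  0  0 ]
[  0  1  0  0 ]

det(T) = -30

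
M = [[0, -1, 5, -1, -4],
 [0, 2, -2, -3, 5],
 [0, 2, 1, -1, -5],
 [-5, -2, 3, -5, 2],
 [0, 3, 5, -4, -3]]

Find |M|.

|M| = -790

Expand along column 1 (it has 4 zeros):
  − (-5) · M_41   where M_41 = det([-1 5 -1 -4; 2 -2 -3 5; 2 1 -1 -5; 3 5 -4 -3]) = -158
det = (-1)·(-5)·(-158) = -790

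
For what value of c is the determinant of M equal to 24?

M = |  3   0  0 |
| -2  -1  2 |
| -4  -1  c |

-6

Expanding along the column containing c, det(M) is linear in c: det(M) = (-3)·c + (6).
Set (-3)·c + (6) = 24  ⇒  (-3)·c = 18  ⇒  c = -6.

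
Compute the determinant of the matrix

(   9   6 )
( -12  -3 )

det = 9·(-3) − 6·(-12) = -27 − (-72) = 45

The determinant is 45.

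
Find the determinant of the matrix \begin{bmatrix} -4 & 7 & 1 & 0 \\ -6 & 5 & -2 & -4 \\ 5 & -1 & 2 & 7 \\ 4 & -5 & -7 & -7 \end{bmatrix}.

Expand along row 1 (it has 1 zero):
  + (-4) · M_11   where M_11 = det([5 -2 -4; -1 2 7; -5 -7 -7]) = 191
  − (7) · M_12   where M_12 = det([-6 -2 -4; 5 2 7; 4 -7 -7]) = -164
  + (1) · M_13   where M_13 = det([-6 5 -4; 5 -1 7; 4 -5 -7]) = 147
det = (+1)·(-4)·(191) + (-1)·(7)·(-164) + (+1)·(1)·(147) = 531

531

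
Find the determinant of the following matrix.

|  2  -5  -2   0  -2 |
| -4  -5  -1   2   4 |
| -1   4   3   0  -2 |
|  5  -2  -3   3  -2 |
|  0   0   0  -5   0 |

Expand along row 5 (it has 4 zeros):
  − (-5) · M_54   where M_54 = det([2 -5 -2 -2; -4 -5 -1 4; -1 4 3 -2; 5 -2 -3 -2]) = 0
det = (-1)·(-5)·(0) = 0

The determinant is 0.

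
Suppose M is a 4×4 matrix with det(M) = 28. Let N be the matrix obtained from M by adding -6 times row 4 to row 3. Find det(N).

The determinant is 28.

Adding a multiple of one row to another leaves the determinant unchanged.
det(N) = (1)·(28) = 28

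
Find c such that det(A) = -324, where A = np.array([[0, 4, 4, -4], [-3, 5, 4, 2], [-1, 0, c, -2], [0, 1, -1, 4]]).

c = -4

Expanding along the row containing c, det(A) is linear in c: det(A) = (60)·c + (-84).
Set (60)·c + (-84) = -324  ⇒  (60)·c = -240  ⇒  c = -4.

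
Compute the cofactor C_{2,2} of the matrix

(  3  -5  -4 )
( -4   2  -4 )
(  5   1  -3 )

11

Delete row 2 and column 2; the remaining 2×2 submatrix is [3 -4; 5 -3].
Its determinant is 3·(-3) − (-4)·5 = 11.
The cofactor carries sign (−1)^(2+2) = +1, so C_{2,2} = +(11) = 11.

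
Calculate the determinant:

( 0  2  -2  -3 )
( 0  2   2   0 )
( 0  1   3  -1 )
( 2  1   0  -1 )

40

Expand along column 1 (it has 3 zeros):
  − (2) · M_41   where M_41 = det([2 -2 -3; 2 2 0; 1 3 -1]) = -20
det = (-1)·(2)·(-20) = 40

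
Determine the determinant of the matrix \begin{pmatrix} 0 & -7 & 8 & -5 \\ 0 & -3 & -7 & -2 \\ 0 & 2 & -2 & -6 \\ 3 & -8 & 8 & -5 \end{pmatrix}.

1626

Expand along column 1 (it has 3 zeros):
  − (3) · M_41   where M_41 = det([-7 8 -5; -3 -7 -2; 2 -2 -6]) = -542
det = (-1)·(3)·(-542) = 1626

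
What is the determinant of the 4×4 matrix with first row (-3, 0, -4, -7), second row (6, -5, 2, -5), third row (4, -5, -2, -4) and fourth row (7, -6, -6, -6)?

682

Expand along row 1 (it has 1 zero):
  + (-3) · M_11   where M_11 = det([-5 2 -5; -5 -2 -4; -6 -6 -6]) = -42
  + (-4) · M_13   where M_13 = det([6 -5 -5; 4 -5 -4; 7 -6 -6]) = 1
  − (-7) · M_14   where M_14 = det([6 -5 2; 4 -5 -2; 7 -6 -6]) = 80
det = (+1)·(-3)·(-42) + (+1)·(-4)·(1) + (-1)·(-7)·(80) = 682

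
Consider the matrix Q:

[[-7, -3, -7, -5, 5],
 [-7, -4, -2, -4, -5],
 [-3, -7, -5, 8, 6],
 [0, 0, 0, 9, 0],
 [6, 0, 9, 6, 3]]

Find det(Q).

Expand along row 4 (it has 4 zeros):
  + (9) · M_44   where M_44 = det([-7 -3 -7 5; -7 -4 -2 -5; -3 -7 -5 6; 6 0 9 3]) = -2853
det = (+1)·(9)·(-2853) = -25677

|Q| = -25677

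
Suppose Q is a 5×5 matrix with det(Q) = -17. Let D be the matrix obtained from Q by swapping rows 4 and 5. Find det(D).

17

Swapping two rows multiplies the determinant by −1.
det(D) = (-1)·(-17) = 17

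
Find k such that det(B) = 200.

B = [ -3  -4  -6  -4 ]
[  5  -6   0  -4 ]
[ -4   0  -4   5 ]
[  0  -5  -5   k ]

0

Expanding along the row containing k, det(B) is linear in k: det(B) = (-8)·k + (200).
Set (-8)·k + (200) = 200  ⇒  (-8)·k = 0  ⇒  k = 0.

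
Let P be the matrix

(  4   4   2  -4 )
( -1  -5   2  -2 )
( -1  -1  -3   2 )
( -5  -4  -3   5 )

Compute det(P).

Expand along row 1:
  + (4) · M_11   where M_11 = det([-5 2 -2; -1 -3 2; -4 -3 5]) = 57
  − (4) · M_12   where M_12 = det([-1 2 -2; -1 -3 2; -5 -3 5]) = 23
  + (2) · M_13   where M_13 = det([-1 -5 -2; -1 -1 2; -5 -4 5]) = 24
  − (-4) · M_14   where M_14 = det([-1 -5 2; -1 -1 -3; -5 -4 -3]) = -53
det = (+1)·(4)·(57) + (-1)·(4)·(23) + (+1)·(2)·(24) + (-1)·(-4)·(-53) = -28

|P| = -28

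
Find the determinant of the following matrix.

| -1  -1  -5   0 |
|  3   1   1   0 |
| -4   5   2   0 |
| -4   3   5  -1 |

82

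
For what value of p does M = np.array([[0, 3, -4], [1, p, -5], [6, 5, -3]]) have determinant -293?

-8

Expanding along the column containing p, det(M) is linear in p: det(M) = (24)·p + (-101).
Set (24)·p + (-101) = -293  ⇒  (24)·p = -192  ⇒  p = -8.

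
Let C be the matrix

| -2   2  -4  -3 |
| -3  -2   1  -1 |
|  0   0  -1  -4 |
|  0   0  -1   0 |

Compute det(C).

|C| = -40

C is block upper-triangular with a 2×2 block and a 2×2 block on the diagonal, so its determinant equals the product of the determinants of the diagonal blocks.
det of the 2×2 block = 10
det of the 2×2 block = -4
det = (10)·(-4) = -40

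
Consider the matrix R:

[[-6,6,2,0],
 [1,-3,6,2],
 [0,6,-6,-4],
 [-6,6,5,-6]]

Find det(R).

Expand along row 1 (it has 1 zero):
  + (-6) · M_11   where M_11 = det([-3 6 2; 6 -6 -4; 6 5 -6]) = 36
  − (6) · M_12   where M_12 = det([1 6 2; 0 -6 -4; -6 5 -6]) = 128
  + (2) · M_13   where M_13 = det([1 -3 2; 0 6 -4; -6 6 -6]) = -12
det = (+1)·(-6)·(36) + (-1)·(6)·(128) + (+1)·(2)·(-12) = -1008

The determinant is -1008.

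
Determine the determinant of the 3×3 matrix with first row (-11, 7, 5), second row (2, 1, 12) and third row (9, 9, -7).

2164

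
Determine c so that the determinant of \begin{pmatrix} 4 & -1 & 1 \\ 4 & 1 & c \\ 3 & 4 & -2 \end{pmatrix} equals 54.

Expanding along the row containing c, det(A) is linear in c: det(A) = (-19)·c + (-3).
Set (-19)·c + (-3) = 54  ⇒  (-19)·c = 57  ⇒  c = -3.

c = -3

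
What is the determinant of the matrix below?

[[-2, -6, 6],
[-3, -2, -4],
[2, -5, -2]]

Expand along column 1:
  + (-2) · |-2 -4; -5 -2| = (-2)·(4 − 20) = 32
  − (-3) · |-6 6; -5 -2| = −(-3)·(12 − (-30)) = 126
  + 2 · |-6 6; -2 -4| = 2·(24 − (-12)) = 72
Sum: (32) + (126) + (72) = 230

230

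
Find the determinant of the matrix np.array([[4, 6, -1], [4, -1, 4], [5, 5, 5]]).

Expand along row 1:
  + 4 · |-1 4; 5 5| = 4·(-5 − 20) = -100
  − 6 · |4 4; 5 5| = −6·(20 − 20) = 0
  + (-1) · |4 -1; 5 5| = (-1)·(20 − (-5)) = -25
Sum: (-100) + (0) + (-25) = -125

-125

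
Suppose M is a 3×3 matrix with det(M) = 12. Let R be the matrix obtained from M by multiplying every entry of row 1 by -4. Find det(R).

Scaling one row by -4 multiplies the determinant by -4.
det(R) = (-4)·(12) = -48

-48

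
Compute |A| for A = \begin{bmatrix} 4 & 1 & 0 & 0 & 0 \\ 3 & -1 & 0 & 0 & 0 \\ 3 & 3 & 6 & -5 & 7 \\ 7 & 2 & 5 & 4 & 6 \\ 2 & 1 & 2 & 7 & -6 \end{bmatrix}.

|A| = 2919

A is block lower-triangular with a 2×2 block and a 3×3 block on the diagonal, so its determinant equals the product of the determinants of the diagonal blocks.
det of the 2×2 block = -7
det of the 3×3 block = -417
det = (-7)·(-417) = 2919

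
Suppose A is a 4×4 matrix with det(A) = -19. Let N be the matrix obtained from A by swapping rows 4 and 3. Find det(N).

Swapping two rows multiplies the determinant by −1.
det(N) = (-1)·(-19) = 19

19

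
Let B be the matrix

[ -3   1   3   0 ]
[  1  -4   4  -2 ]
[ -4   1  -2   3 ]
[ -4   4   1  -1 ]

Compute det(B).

Expand along row 1 (it has 1 zero):
  + (-3) · M_11   where M_11 = det([-4 4 -2; 1 -2 3; 4 1 -1]) = 38
  − (1) · M_12   where M_12 = det([1 4 -2; -4 -2 3; -4 1 -1]) = -41
  + (3) · M_13   where M_13 = det([1 -4 -2; -4 1 3; -4 4 -1]) = 75
det = (+1)·(-3)·(38) + (-1)·(1)·(-41) + (+1)·(3)·(75) = 152

|B| = 152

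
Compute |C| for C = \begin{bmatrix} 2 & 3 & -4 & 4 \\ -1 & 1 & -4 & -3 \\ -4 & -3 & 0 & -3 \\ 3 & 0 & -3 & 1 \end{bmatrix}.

Expand along row 3 (it has 1 zero):
  + (-4) · M_31   where M_31 = det([3 -4 4; 1 -4 -3; 0 -3 1]) = -47
  − (-3) · M_32   where M_32 = det([2 -4 4; -1 -4 -3; 3 -3 1]) = 66
  − (-3) · M_34   where M_34 = det([2 3 -4; -1 1 -4; 3 0 -3]) = -39
det = (+1)·(-4)·(-47) + (-1)·(-3)·(66) + (-1)·(-3)·(-39) = 269

The determinant is 269.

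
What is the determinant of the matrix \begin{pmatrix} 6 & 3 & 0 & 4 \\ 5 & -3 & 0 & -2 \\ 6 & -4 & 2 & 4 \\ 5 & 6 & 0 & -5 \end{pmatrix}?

Expand along column 3 (it has 3 zeros):
  + (2) · M_33   where M_33 = det([6 3 4; 5 -3 -2; 5 6 -5]) = 387
det = (+1)·(2)·(387) = 774

774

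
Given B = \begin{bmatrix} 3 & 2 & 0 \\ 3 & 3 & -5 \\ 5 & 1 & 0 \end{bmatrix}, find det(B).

Expand along column 3:
  − (-5) · |3 2; 5 1| = −(-5)·(3 − 10) = -35

|B| = -35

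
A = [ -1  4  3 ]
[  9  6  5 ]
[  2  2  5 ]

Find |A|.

Expand along row 1:
  + (-1) · |6 5; 2 5| = (-1)·(30 − 10) = -20
  − 4 · |9 5; 2 5| = −4·(45 − 10) = -140
  + 3 · |9 6; 2 2| = 3·(18 − 12) = 18
Sum: (-20) + (-140) + (18) = -142

-142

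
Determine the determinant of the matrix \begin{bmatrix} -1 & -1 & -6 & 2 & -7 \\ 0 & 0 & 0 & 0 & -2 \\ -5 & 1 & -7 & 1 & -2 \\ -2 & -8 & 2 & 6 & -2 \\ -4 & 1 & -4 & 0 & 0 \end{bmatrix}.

Expand along row 2 (it has 4 zeros):
  − (-2) · M_25   where M_25 = det([-1 -1 -6 2; -5 1 -7 1; -2 -8 2 6; -4 1 -4 0]) = 76
det = (-1)·(-2)·(76) = 152

The determinant is 152.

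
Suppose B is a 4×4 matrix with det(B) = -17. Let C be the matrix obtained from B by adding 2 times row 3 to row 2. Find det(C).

-17

Adding a multiple of one row to another leaves the determinant unchanged.
det(C) = (1)·(-17) = -17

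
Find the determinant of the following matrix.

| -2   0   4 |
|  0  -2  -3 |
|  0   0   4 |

The matrix is upper triangular, so the determinant is the product of the diagonal entries:
det = (-2) · (-2) · (4) = 16

16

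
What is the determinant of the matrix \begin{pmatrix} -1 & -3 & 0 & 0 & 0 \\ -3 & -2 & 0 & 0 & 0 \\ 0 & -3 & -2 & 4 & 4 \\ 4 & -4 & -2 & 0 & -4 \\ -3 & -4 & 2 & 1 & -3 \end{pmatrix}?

504

The matrix is block lower-triangular with a 2×2 block and a 3×3 block on the diagonal, so its determinant equals the product of the determinants of the diagonal blocks.
det of the 2×2 block = -7
det of the 3×3 block = -72
det = (-7)·(-72) = 504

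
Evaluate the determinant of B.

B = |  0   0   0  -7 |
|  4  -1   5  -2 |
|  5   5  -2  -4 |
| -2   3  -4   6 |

Expand along row 1 (it has 3 zeros):
  − (-7) · M_14   where M_14 = det([4 -1 5; 5 5 -2; -2 3 -4]) = 45
det = (-1)·(-7)·(45) = 315

det(B) = 315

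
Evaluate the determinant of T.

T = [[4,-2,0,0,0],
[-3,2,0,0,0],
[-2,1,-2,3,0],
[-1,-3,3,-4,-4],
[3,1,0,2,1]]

-34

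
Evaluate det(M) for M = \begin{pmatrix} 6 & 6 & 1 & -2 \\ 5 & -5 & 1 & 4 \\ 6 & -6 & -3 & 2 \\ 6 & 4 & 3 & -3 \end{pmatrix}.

|M| = -868

Expand along row 1:
  + (6) · M_11   where M_11 = det([-5 1 4; -6 -3 2; 4 3 -3]) = -49
  − (6) · M_12   where M_12 = det([5 1 4; 6 -3 2; 6 3 -3]) = 189
  + (1) · M_13   where M_13 = det([5 -5 4; 6 -6 2; 6 4 -3]) = 140
  − (-2) · M_14   where M_14 = det([5 -5 1; 6 -6 -3; 6 4 3]) = 210
det = (+1)·(6)·(-49) + (-1)·(6)·(189) + (+1)·(1)·(140) + (-1)·(-2)·(210) = -868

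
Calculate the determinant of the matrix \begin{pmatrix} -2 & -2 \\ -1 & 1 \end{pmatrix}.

det = (-2)·1 − (-2)·(-1) = -2 − 2 = -4

The determinant is -4.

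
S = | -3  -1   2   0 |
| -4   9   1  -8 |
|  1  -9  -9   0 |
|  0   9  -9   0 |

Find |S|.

The determinant is 3816.

Expand along column 4 (it has 3 zeros):
  + (-8) · M_24   where M_24 = det([-3 -1 2; 1 -9 -9; 0 9 -9]) = -477
det = (+1)·(-8)·(-477) = 3816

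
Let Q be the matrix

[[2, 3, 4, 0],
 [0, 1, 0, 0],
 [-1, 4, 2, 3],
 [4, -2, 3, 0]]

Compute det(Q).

Expand along row 2 (it has 3 zeros):
  + (1) · M_22   where M_22 = det([2 4 0; -1 2 3; 4 3 0]) = 30
det = (+1)·(1)·(30) = 30

The determinant is 30.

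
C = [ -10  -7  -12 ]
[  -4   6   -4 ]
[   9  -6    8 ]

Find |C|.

Expand along column 1:
  + (-10) · |6 -4; -6 8| = (-10)·(48 − 24) = -240
  − (-4) · |-7 -12; -6 8| = −(-4)·(-56 − 72) = -512
  + 9 · |-7 -12; 6 -4| = 9·(28 − (-72)) = 900
Sum: (-240) + (-512) + (900) = 148

148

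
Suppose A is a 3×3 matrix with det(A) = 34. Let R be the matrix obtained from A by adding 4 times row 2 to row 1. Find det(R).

34

Adding a multiple of one row to another leaves the determinant unchanged.
det(R) = (1)·(34) = 34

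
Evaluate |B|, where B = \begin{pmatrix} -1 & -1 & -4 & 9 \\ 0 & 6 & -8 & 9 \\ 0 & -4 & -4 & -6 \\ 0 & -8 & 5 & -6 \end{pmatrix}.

Expand along column 1 (it has 3 zeros):
  + (-1) · M_11   where M_11 = det([6 -8 9; -4 -4 -6; -8 5 -6]) = -336
det = (+1)·(-1)·(-336) = 336

|B| = 336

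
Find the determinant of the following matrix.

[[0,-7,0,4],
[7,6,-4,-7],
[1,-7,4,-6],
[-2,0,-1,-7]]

Expand along row 1 (it has 2 zeros):
  − (-7) · M_12   where M_12 = det([7 -4 -7; 1 4 -6; -2 -1 -7]) = -363
  − (4) · M_14   where M_14 = det([7 6 -4; 1 -7 4; -2 0 -1]) = 63
det = (-1)·(-7)·(-363) + (-1)·(4)·(63) = -2793

-2793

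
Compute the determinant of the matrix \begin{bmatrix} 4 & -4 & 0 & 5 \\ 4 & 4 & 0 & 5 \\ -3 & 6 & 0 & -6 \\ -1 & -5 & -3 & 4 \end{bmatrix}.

The determinant is -216.

Expand along column 3 (it has 3 zeros):
  − (-3) · M_43   where M_43 = det([4 -4 5; 4 4 5; -3 6 -6]) = -72
det = (-1)·(-3)·(-72) = -216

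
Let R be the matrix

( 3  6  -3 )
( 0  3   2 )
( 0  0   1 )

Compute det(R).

R is upper triangular, so det(R) is the product of the diagonal entries:
det = (3) · (3) · (1) = 9

The determinant is 9.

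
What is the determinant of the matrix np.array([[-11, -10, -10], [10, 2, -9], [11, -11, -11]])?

Expand along row 1:
  + (-11) · |2 -9; -11 -11| = (-11)·(-22 − 99) = 1331
  − (-10) · |10 -9; 11 -11| = −(-10)·(-110 − (-99)) = -110
  + (-10) · |10 2; 11 -11| = (-10)·(-110 − 22) = 1320
Sum: (1331) + (-110) + (1320) = 2541

2541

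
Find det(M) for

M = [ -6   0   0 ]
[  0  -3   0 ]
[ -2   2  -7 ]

The determinant is -126.

M is lower triangular, so det(M) is the product of the diagonal entries:
det = (-6) · (-3) · (-7) = -126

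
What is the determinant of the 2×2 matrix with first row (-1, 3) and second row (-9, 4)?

det = (-1)·4 − 3·(-9) = -4 − (-27) = 23

The determinant is 23.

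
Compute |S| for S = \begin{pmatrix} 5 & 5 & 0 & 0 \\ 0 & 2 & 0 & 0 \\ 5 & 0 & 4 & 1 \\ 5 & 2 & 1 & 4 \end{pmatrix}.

|S| = 150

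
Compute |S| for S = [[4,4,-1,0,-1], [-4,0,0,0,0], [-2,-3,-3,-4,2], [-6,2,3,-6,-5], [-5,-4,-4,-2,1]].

Expand along row 2 (it has 4 zeros):
  − (-4) · M_21   where M_21 = det([4 -1 0 -1; -3 -3 -4 2; 2 3 -6 -5; -4 -4 -2 1]) = -410
det = (-1)·(-4)·(-410) = -1640

-1640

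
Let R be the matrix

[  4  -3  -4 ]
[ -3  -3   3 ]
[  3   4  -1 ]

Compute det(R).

Expand along column 1:
  + 4 · |-3 3; 4 -1| = 4·(3 − 12) = -36
  − (-3) · |-3 -4; 4 -1| = −(-3)·(3 − (-16)) = 57
  + 3 · |-3 -4; -3 3| = 3·(-9 − 12) = -63
Sum: (-36) + (57) + (-63) = -42

det(R) = -42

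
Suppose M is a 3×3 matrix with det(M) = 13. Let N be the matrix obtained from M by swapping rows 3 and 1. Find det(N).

Swapping two rows multiplies the determinant by −1.
det(N) = (-1)·(13) = -13

-13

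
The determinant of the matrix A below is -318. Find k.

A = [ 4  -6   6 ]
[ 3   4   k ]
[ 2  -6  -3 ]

k = -5

Expanding along the row containing k, det(A) is linear in k: det(A) = (12)·k + (-258).
Set (12)·k + (-258) = -318  ⇒  (12)·k = -60  ⇒  k = -5.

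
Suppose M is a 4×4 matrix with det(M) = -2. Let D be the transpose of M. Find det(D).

det(Mᵀ) = det(M).
det(D) = (1)·(-2) = -2

|D| = -2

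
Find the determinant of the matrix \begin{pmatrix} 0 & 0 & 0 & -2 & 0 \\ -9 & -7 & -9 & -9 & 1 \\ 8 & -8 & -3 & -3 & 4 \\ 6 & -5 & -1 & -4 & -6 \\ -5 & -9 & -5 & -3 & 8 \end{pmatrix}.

9454

Expand along row 1 (it has 4 zeros):
  − (-2) · M_14   where M_14 = det([-9 -7 -9 1; 8 -8 -3 4; 6 -5 -1 -6; -5 -9 -5 8]) = 4727
det = (-1)·(-2)·(4727) = 9454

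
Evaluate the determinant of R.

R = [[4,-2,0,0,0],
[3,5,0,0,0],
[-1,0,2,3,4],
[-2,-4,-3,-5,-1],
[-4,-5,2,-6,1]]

The determinant is 2418.

R is block lower-triangular with a 2×2 block and a 3×3 block on the diagonal, so its determinant equals the product of the determinants of the diagonal blocks.
det of the 2×2 block = 26
det of the 3×3 block = 93
det = (26)·(93) = 2418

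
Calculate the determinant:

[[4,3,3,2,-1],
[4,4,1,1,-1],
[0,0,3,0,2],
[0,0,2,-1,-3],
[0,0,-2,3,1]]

128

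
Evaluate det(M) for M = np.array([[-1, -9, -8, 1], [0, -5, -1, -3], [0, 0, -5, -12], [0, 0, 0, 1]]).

-25

M is upper triangular, so det(M) is the product of the diagonal entries:
det = (-1) · (-5) · (-5) · (1) = -25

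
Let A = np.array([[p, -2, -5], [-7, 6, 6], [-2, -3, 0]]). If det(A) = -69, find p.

4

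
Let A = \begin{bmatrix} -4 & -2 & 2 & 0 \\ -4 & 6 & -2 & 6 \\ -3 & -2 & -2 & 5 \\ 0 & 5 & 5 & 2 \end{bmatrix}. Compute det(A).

1080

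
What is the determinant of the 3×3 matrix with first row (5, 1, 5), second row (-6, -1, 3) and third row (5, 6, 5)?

Expand along row 1:
  + 5 · |-1 3; 6 5| = 5·(-5 − 18) = -115
  − 1 · |-6 3; 5 5| = −1·(-30 − 15) = 45
  + 5 · |-6 -1; 5 6| = 5·(-36 − (-5)) = -155
Sum: (-115) + (45) + (-155) = -225

-225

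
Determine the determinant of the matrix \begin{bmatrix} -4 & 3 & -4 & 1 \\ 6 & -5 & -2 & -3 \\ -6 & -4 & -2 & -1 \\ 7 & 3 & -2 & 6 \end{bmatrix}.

Expand along row 1:
  + (-4) · M_11   where M_11 = det([-5 -2 -3; -4 -2 -1; 3 -2 6]) = -14
  − (3) · M_12   where M_12 = det([6 -2 -3; -6 -2 -1; 7 -2 6]) = -220
  + (-4) · M_13   where M_13 = det([6 -5 -3; -6 -4 -1; 7 3 6]) = -301
  − (1) · M_14   where M_14 = det([6 -5 -2; -6 -4 -2; 7 3 -2]) = 194
det = (+1)·(-4)·(-14) + (-1)·(3)·(-220) + (+1)·(-4)·(-301) + (-1)·(1)·(194) = 1726

The determinant is 1726.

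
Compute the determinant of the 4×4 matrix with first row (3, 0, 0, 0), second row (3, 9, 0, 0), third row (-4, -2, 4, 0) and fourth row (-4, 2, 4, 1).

108

The matrix is lower triangular, so the determinant is the product of the diagonal entries:
det = (3) · (9) · (4) · (1) = 108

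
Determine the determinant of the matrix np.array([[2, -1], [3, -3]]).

det = 2·(-3) − (-1)·3 = -6 − (-3) = -3

The determinant is -3.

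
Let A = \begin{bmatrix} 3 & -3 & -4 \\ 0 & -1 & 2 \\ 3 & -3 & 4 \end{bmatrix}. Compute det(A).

det(A) = -24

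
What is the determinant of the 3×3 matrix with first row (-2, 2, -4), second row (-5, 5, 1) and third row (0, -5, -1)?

Expand along column 1:
  + (-2) · |5 1; -5 -1| = (-2)·(-5 − (-5)) = 0
  − (-5) · |2 -4; -5 -1| = −(-5)·(-2 − 20) = -110
Sum: (0) + (-110) = -110

-110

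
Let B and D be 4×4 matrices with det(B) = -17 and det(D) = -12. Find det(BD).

|BD| = 204

det(BD) = det(B)·det(D) = (-17)·(-12) = 204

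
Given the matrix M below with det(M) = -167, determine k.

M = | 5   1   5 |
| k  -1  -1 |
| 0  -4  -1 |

8

Expanding along the row containing k, det(M) is linear in k: det(M) = (-19)·k + (-15).
Set (-19)·k + (-15) = -167  ⇒  (-19)·k = -152  ⇒  k = 8.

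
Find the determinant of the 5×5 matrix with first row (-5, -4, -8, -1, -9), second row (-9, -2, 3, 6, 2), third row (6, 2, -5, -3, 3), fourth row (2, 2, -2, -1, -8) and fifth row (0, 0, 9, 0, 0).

Expand along row 5 (it has 4 zeros):
  + (9) · M_53   where M_53 = det([-5 -4 -1 -9; -9 -2 6 2; 6 2 -3 3; 2 2 -1 -8]) = -104
det = (+1)·(9)·(-104) = -936

-936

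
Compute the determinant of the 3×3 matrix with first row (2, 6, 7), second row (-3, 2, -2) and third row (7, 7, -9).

Expand along column 1:
  + 2 · |2 -2; 7 -9| = 2·(-18 − (-14)) = -8
  − (-3) · |6 7; 7 -9| = −(-3)·(-54 − 49) = -309
  + 7 · |6 7; 2 -2| = 7·(-12 − 14) = -182
Sum: (-8) + (-309) + (-182) = -499

-499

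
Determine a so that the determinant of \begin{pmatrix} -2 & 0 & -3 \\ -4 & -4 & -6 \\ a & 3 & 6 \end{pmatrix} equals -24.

Expanding along the column containing a, det(M) is linear in a: det(M) = (-12)·a + (48).
Set (-12)·a + (48) = -24  ⇒  (-12)·a = -72  ⇒  a = 6.

a = 6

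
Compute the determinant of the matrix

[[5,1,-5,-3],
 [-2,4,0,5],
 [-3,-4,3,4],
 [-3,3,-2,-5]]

717

Expand along row 2 (it has 1 zero):
  − (-2) · M_21   where M_21 = det([1 -5 -3; -4 3 4; 3 -2 -5]) = 36
  + (4) · M_22   where M_22 = det([5 -5 -3; -3 3 4; -3 -2 -5]) = 55
  + (5) · M_24   where M_24 = det([5 1 -5; -3 -4 3; -3 3 -2]) = 85
det = (-1)·(-2)·(36) + (+1)·(4)·(55) + (+1)·(5)·(85) = 717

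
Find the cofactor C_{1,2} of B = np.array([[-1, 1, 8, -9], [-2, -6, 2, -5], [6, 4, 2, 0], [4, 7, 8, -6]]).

Delete row 1 and column 2; the remaining 3×3 submatrix is [-2 2 -5; 6 2 0; 4 8 -6].
Its determinant is -104.
The cofactor carries sign (−1)^(1+2) = −1, so C_{1,2} = −(-104) = 104.

The cofactor is 104.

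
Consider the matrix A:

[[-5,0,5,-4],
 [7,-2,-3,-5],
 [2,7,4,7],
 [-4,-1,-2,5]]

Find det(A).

164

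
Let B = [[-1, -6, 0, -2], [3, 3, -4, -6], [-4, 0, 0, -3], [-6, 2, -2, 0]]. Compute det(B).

Expand along row 3 (it has 2 zeros):
  + (-4) · M_31   where M_31 = det([-6 0 -2; 3 -4 -6; 2 -2 0]) = 68
  − (-3) · M_34   where M_34 = det([-1 -6 0; 3 3 -4; -6 2 -2]) = -182
det = (+1)·(-4)·(68) + (-1)·(-3)·(-182) = -818

det(B) = -818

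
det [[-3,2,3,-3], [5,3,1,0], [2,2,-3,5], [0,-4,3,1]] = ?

556

Expand along row 2 (it has 1 zero):
  − (5) · M_21   where M_21 = det([2 3 -3; 2 -3 5; -4 3 1]) = -84
  + (3) · M_22   where M_22 = det([-3 3 -3; 2 -3 5; 0 3 1]) = 30
  − (1) · M_23   where M_23 = det([-3 2 -3; 2 2 5; 0 -4 1]) = -46
det = (-1)·(5)·(-84) + (+1)·(3)·(30) + (-1)·(1)·(-46) = 556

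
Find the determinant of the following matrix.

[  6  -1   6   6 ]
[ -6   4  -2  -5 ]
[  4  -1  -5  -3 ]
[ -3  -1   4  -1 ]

731

Expand along row 1:
  + (6) · M_11   where M_11 = det([4 -2 -5; -1 -5 -3; -1 4 -1]) = 109
  − (-1) · M_12   where M_12 = det([-6 -2 -5; 4 -5 -3; -3 4 -1]) = -133
  + (6) · M_13   where M_13 = det([-6 4 -5; 4 -1 -3; -3 -1 -1]) = 99
  − (6) · M_14   where M_14 = det([-6 4 -2; 4 -1 -5; -3 -1 4]) = 64
det = (+1)·(6)·(109) + (-1)·(-1)·(-133) + (+1)·(6)·(99) + (-1)·(6)·(64) = 731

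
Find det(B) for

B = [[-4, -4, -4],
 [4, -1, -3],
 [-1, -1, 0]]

20

Expand along column 3:
  + (-4) · |4 -1; -1 -1| = (-4)·(-4 − 1) = 20
  − (-3) · |-4 -4; -1 -1| = −(-3)·(4 − 4) = 0
Sum: (20) + (0) = 20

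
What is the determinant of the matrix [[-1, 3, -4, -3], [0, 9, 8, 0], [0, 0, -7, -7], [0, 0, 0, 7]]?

441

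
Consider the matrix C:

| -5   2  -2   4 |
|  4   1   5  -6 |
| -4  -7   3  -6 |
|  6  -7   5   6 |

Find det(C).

Expand along row 1:
  + (-5) · M_11   where M_11 = det([1 5 -6; -7 3 -6; -7 5 6]) = 552
  − (2) · M_12   where M_12 = det([4 5 -6; -4 3 -6; 6 5 6]) = 360
  + (-2) · M_13   where M_13 = det([4 1 -6; -4 -7 -6; 6 -7 6]) = -768
  − (4) · M_14   where M_14 = det([4 1 5; -4 -7 3; 6 -7 5]) = 332
det = (+1)·(-5)·(552) + (-1)·(2)·(360) + (+1)·(-2)·(-768) + (-1)·(4)·(332) = -3272

|C| = -3272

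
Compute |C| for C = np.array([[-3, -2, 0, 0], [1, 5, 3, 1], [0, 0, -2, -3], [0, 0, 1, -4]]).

det(C) = -143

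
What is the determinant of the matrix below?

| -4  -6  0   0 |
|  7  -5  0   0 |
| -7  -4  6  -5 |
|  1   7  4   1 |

1612

The matrix is block lower-triangular with a 2×2 block and a 2×2 block on the diagonal, so its determinant equals the product of the determinants of the diagonal blocks.
det of the 2×2 block = 62
det of the 2×2 block = 26
det = (62)·(26) = 1612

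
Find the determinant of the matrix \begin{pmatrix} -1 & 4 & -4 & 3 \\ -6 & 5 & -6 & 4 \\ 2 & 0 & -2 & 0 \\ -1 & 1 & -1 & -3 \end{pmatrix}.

Expand along row 3 (it has 2 zeros):
  + (2) · M_31   where M_31 = det([4 -4 3; 5 -6 4; 1 -1 -3]) = 15
  + (-2) · M_33   where M_33 = det([-1 4 3; -6 5 4; -1 1 -3]) = -72
det = (+1)·(2)·(15) + (+1)·(-2)·(-72) = 174

174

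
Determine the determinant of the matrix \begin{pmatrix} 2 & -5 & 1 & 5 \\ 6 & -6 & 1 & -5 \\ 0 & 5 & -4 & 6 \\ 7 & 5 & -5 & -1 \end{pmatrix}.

Expand along row 3 (it has 1 zero):
  − (5) · M_32   where M_32 = det([2 1 5; 6 1 -5; 7 -5 -1]) = -266
  + (-4) · M_33   where M_33 = det([2 -5 5; 6 -6 -5; 7 5 -1]) = 567
  − (6) · M_34   where M_34 = det([2 -5 1; 6 -6 1; 7 5 -5]) = -63
det = (-1)·(5)·(-266) + (+1)·(-4)·(567) + (-1)·(6)·(-63) = -560

-560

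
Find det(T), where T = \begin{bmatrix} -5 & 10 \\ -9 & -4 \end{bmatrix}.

det(T) = (-5)·(-4) − 10·(-9) = 20 − (-90) = 110

det(T) = 110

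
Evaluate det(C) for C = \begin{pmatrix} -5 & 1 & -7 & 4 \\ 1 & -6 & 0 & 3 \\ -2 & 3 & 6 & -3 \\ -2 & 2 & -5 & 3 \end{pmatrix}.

|C| = 363

Expand along row 2 (it has 1 zero):
  − (1) · M_21   where M_21 = det([1 -7 4; 3 6 -3; 2 -5 3]) = 0
  + (-6) · M_22   where M_22 = det([-5 -7 4; -2 6 -3; -2 -5 3]) = -11
  + (3) · M_24   where M_24 = det([-5 1 -7; -2 3 6; -2 2 -5]) = 99
det = (-1)·(1)·(0) + (+1)·(-6)·(-11) + (+1)·(3)·(99) = 363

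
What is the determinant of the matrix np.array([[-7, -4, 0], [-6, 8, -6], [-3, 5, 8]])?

-922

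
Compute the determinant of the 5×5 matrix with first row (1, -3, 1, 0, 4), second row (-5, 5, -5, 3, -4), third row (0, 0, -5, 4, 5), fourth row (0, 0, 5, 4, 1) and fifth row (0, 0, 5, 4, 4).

The determinant is 1200.

The matrix is block upper-triangular with a 2×2 block and a 3×3 block on the diagonal, so its determinant equals the product of the determinants of the diagonal blocks.
det of the 2×2 block = -10
det of the 3×3 block = -120
det = (-10)·(-120) = 1200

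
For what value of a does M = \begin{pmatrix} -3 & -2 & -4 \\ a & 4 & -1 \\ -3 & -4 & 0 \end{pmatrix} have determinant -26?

1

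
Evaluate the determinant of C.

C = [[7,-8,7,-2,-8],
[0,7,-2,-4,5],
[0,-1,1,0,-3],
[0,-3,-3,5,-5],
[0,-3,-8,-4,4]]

Expand along column 1 (it has 4 zeros):
  + (7) · M_11   where M_11 = det([7 -2 -4 5; -1 1 0 -3; -3 -3 5 -5; -3 -8 -4 4]) = -995
det = (+1)·(7)·(-995) = -6965

det(C) = -6965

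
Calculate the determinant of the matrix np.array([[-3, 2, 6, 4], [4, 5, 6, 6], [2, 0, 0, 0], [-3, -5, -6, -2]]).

Expand along row 3 (it has 3 zeros):
  + (2) · M_31   where M_31 = det([2 6 4; 5 6 6; -5 -6 -2]) = -72
det = (+1)·(2)·(-72) = -144

The determinant is -144.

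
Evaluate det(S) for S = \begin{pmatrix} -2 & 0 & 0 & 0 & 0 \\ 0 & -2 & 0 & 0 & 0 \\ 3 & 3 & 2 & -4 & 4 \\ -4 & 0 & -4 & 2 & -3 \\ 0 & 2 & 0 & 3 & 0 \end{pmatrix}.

S is block lower-triangular with a 2×2 block and a 3×3 block on the diagonal, so its determinant equals the product of the determinants of the diagonal blocks.
det of the 2×2 block = 4
det of the 3×3 block = -30
det = (4)·(-30) = -120

The determinant is -120.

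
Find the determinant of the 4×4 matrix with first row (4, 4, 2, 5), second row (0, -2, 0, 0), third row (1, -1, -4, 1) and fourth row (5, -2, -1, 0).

Expand along row 2 (it has 3 zeros):
  + (-2) · M_22   where M_22 = det([4 2 5; 1 -4 1; 5 -1 0]) = 109
det = (+1)·(-2)·(109) = -218

-218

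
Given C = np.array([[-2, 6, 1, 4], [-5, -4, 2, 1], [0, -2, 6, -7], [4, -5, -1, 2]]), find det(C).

Expand along row 3 (it has 1 zero):
  − (-2) · M_32   where M_32 = det([-2 1 4; -5 2 1; 4 -1 2]) = -8
  + (6) · M_33   where M_33 = det([-2 6 4; -5 -4 1; 4 -5 2]) = 254
  − (-7) · M_34   where M_34 = det([-2 6 1; -5 -4 2; 4 -5 -1]) = 31
det = (-1)·(-2)·(-8) + (+1)·(6)·(254) + (-1)·(-7)·(31) = 1725

|C| = 1725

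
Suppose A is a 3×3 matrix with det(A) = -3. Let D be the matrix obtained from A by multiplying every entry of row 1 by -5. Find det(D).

det(D) = 15

Scaling one row by -5 multiplies the determinant by -5.
det(D) = (-5)·(-3) = 15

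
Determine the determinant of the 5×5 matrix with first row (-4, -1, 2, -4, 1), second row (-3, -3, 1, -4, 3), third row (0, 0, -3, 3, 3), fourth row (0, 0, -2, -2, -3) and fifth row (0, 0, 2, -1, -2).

The matrix is block upper-triangular with a 2×2 block and a 3×3 block on the diagonal, so its determinant equals the product of the determinants of the diagonal blocks.
det of the 2×2 block = 9
det of the 3×3 block = -15
det = (9)·(-15) = -135

-135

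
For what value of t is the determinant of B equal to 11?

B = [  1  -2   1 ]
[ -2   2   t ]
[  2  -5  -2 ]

1

Expanding along the column containing t, det(B) is linear in t: det(B) = (1)·t + (10).
Set (1)·t + (10) = 11  ⇒  (1)·t = 1  ⇒  t = 1.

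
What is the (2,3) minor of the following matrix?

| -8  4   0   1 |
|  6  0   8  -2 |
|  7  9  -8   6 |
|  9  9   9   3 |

Delete row 2 and column 3; the remaining 3×3 submatrix is [-8 4 1; 7 9 6; 9 9 3].
Its determinant is 330.

330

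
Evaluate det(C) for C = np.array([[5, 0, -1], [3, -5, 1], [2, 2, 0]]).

Expand along row 1:
  + 5 · |-5 1; 2 0| = 5·(0 − 2) = -10
  + (-1) · |3 -5; 2 2| = (-1)·(6 − (-10)) = -16
Sum: (-10) + (-16) = -26

-26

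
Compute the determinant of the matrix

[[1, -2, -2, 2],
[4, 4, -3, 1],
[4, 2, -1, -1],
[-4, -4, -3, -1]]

Expand along row 1:
  + (1) · M_11   where M_11 = det([4 -3 1; 2 -1 -1; -4 -3 -1]) = -36
  − (-2) · M_12   where M_12 = det([4 -3 1; 4 -1 -1; -4 -3 -1]) = -48
  + (-2) · M_13   where M_13 = det([4 4 1; 4 2 -1; -4 -4 -1]) = 0
  − (2) · M_14   where M_14 = det([4 4 -3; 4 2 -1; -4 -4 -3]) = 48
det = (+1)·(1)·(-36) + (-1)·(-2)·(-48) + (+1)·(-2)·(0) + (-1)·(2)·(48) = -228

The determinant is -228.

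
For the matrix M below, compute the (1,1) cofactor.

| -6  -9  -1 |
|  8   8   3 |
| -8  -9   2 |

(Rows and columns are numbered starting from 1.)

The cofactor is 43.

Delete row 1 and column 1; the remaining 2×2 submatrix is [8 3; -9 2].
Its determinant is 8·2 − 3·(-9) = 43.
The cofactor carries sign (−1)^(1+1) = +1, so C_{1,1} = +(43) = 43.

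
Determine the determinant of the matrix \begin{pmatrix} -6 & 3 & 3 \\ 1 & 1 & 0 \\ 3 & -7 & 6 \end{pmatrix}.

-84

Expand along row 2:
  − 1 · |3 3; -7 6| = −1·(18 − (-21)) = -39
  + 1 · |-6 3; 3 6| = 1·(-36 − 9) = -45
Sum: (-39) + (-45) = -84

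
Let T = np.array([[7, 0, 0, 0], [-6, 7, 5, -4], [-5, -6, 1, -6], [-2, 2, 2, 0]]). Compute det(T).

|T| = 560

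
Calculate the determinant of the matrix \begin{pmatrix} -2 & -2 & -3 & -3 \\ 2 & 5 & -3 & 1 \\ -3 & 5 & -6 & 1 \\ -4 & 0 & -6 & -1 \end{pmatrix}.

The determinant is -147.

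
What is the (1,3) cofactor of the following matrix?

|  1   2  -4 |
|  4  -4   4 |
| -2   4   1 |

Delete row 1 and column 3; the remaining 2×2 submatrix is [4 -4; -2 4].
Its determinant is 4·4 − (-4)·(-2) = 8.
The cofactor carries sign (−1)^(1+3) = +1, so C_{1,3} = +(8) = 8.

8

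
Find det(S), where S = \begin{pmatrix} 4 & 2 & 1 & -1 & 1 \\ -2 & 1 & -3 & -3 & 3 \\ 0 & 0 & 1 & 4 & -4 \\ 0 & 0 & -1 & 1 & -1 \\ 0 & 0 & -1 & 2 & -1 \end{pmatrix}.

|S| = 40

S is block upper-triangular with a 2×2 block and a 3×3 block on the diagonal, so its determinant equals the product of the determinants of the diagonal blocks.
det of the 2×2 block = 8
det of the 3×3 block = 5
det = (8)·(5) = 40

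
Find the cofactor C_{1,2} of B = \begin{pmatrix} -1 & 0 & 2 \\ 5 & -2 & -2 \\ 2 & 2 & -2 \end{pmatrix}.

6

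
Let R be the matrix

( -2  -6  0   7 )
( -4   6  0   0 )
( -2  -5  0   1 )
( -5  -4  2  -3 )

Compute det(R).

Expand along column 3 (it has 3 zeros):
  − (2) · M_43   where M_43 = det([-2 -6 7; -4 6 0; -2 -5 1]) = 188
det = (-1)·(2)·(188) = -376

-376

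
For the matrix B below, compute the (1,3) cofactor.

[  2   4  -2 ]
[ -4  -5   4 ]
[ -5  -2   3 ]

Delete row 1 and column 3; the remaining 2×2 submatrix is [-4 -5; -5 -2].
Its determinant is (-4)·(-2) − (-5)·(-5) = -17.
The cofactor carries sign (−1)^(1+3) = +1, so C_{1,3} = +(-17) = -17.

The cofactor is -17.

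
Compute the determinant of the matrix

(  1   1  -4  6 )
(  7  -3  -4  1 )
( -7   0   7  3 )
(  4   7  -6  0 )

1279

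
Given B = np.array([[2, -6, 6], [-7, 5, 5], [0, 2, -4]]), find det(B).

24

Expand along column 1:
  + 2 · |5 5; 2 -4| = 2·(-20 − 10) = -60
  − (-7) · |-6 6; 2 -4| = −(-7)·(24 − 12) = 84
Sum: (-60) + (84) = 24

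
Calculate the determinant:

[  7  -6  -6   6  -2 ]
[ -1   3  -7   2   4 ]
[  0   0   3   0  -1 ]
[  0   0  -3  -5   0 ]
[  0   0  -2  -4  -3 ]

The determinant is 645.

The matrix is block upper-triangular with a 2×2 block and a 3×3 block on the diagonal, so its determinant equals the product of the determinants of the diagonal blocks.
det of the 2×2 block = 15
det of the 3×3 block = 43
det = (15)·(43) = 645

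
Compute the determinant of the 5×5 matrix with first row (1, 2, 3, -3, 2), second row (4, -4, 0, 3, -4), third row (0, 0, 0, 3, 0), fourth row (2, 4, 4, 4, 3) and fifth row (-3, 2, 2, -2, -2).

396

Expand along row 3 (it has 4 zeros):
  − (3) · M_34   where M_34 = det([1 2 3 2; 4 -4 0 -4; 2 4 4 3; -3 2 2 -2]) = -132
det = (-1)·(3)·(-132) = 396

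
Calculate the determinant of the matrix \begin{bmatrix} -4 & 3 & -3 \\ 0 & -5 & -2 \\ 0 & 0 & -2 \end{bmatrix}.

The determinant is -40.

The matrix is upper triangular, so the determinant is the product of the diagonal entries:
det = (-4) · (-5) · (-2) = -40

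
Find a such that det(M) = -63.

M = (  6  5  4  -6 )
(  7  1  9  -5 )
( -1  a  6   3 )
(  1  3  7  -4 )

-7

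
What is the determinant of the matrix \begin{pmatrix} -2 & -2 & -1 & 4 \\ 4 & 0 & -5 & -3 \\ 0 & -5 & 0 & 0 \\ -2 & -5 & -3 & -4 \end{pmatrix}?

Expand along row 3 (it has 3 zeros):
  − (-5) · M_32   where M_32 = det([-2 -1 4; 4 -5 -3; -2 -3 -4]) = -132
det = (-1)·(-5)·(-132) = -660

The determinant is -660.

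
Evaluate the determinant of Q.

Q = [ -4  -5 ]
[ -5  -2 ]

det(Q) = (-4)·(-2) − (-5)·(-5) = 8 − 25 = -17

The determinant is -17.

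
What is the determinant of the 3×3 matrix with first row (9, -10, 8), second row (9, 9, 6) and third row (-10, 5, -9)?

Expand along row 1:
  + 9 · |9 6; 5 -9| = 9·(-81 − 30) = -999
  − (-10) · |9 6; -10 -9| = −(-10)·(-81 − (-60)) = -210
  + 8 · |9 9; -10 5| = 8·(45 − (-90)) = 1080
Sum: (-999) + (-210) + (1080) = -129

The determinant is -129.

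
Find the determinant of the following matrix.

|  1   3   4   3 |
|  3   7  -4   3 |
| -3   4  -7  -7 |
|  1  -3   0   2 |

110

Expand along row 4 (it has 1 zero):
  − (1) · M_41   where M_41 = det([3 4 3; 7 -4 3; 4 -7 -7]) = 292
  + (-3) · M_42   where M_42 = det([1 4 3; 3 -4 3; -3 -7 -7]) = -2
  + (2) · M_44   where M_44 = det([1 3 4; 3 7 -4; -3 4 -7]) = 198
det = (-1)·(1)·(292) + (+1)·(-3)·(-2) + (+1)·(2)·(198) = 110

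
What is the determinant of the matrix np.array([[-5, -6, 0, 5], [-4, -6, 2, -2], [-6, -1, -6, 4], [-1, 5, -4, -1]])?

Expand along row 1 (it has 1 zero):
  + (-5) · M_11   where M_11 = det([-6 2 -2; -1 -6 4; 5 -4 -1]) = -162
  − (-6) · M_12   where M_12 = det([-4 2 -2; -6 -6 4; -1 -4 -1]) = -144
  − (5) · M_14   where M_14 = det([-4 -6 2; -6 -1 -6; -1 5 -4]) = -90
det = (+1)·(-5)·(-162) + (-1)·(-6)·(-144) + (-1)·(5)·(-90) = 396

396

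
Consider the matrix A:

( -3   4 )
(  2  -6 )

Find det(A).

10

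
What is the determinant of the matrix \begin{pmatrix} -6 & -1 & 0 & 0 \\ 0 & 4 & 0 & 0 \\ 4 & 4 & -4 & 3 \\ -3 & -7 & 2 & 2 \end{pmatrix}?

The determinant is 336.

The matrix is block lower-triangular with a 2×2 block and a 2×2 block on the diagonal, so its determinant equals the product of the determinants of the diagonal blocks.
det of the 2×2 block = -24
det of the 2×2 block = -14
det = (-24)·(-14) = 336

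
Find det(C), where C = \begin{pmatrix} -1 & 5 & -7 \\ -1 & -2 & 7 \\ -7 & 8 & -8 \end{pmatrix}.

-91

Expand along row 1:
  + (-1) · |-2 7; 8 -8| = (-1)·(16 − 56) = 40
  − 5 · |-1 7; -7 -8| = −5·(8 − (-49)) = -285
  + (-7) · |-1 -2; -7 8| = (-7)·(-8 − 14) = 154
Sum: (40) + (-285) + (154) = -91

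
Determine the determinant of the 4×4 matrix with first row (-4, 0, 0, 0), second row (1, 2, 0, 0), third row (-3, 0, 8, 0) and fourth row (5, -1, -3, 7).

The determinant is -448.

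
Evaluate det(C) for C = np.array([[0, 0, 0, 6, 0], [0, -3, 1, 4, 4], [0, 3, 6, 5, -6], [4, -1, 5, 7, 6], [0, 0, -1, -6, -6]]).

det(C) = -3168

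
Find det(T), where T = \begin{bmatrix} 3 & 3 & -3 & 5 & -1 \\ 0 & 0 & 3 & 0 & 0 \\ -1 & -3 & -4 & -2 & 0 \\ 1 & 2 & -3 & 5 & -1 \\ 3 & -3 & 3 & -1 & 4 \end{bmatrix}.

267

Expand along row 2 (it has 4 zeros):
  − (3) · M_23   where M_23 = det([3 3 5 -1; -1 -3 -2 0; 1 2 5 -1; 3 -3 -1 4]) = -89
det = (-1)·(3)·(-89) = 267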